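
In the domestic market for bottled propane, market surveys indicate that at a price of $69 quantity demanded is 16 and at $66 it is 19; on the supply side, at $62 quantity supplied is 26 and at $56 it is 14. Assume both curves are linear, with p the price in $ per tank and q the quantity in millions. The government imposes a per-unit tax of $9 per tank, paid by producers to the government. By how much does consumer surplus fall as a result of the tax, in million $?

Demand slope: (19 − 16)/(66 − 69) = -1, so qd = 85 − p.
Supply slope: (14 − 26)/(56 − 62) = 2, so qs = 2p − 98.
Before the tax: set 85 − p = 2p − 98 → p* = $61, q* = 24.
With the tax collected from producers, supply shifts: qs = 2(p − 9) − 98.
Solving gives q = 18 with consumers paying $67 and producers receiving $58 (the $9 wedge).
ΔCS is the trapezoid between Q = 18 and Q = 24 of height $6: ½ · (24 + 18) · 6 = $126.

Consumer surplus falls by $126 million.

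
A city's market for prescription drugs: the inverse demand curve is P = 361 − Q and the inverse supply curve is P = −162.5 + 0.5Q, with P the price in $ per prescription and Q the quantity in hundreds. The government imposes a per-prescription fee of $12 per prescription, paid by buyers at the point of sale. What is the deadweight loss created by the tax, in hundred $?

Deadweight loss = $48 hundred.

Rewrite in direct form: Qd = 361 − P and Qs = 2P + 325.
Without the tax, 361 − P = 2P + 325 gives 3P = 36, so P* = $12 and Q* = 349.
With the tax collected from buyers, demand (in seller-price terms) shifts: Qd = 361 − (P + 12).
Solving gives Q = 341 with buyers paying $20 and suppliers receiving $8 (the $12 wedge).
Quantity falls by |ΔQ| = |349 − 341| = 8.
DWL = ½ · t · |ΔQ| = ½ · 12 · 8 = $48.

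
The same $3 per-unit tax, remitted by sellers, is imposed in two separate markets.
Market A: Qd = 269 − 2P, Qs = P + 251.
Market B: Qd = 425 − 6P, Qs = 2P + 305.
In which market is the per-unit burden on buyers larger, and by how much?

Market A: pre-tax P* = $6, Q* = 257; post-tax Q = 255; per-unit burden on buyers = $1.
Market B: pre-tax P* = $15, Q* = 335; post-tax Q = 330.5; per-unit burden on buyers = $0.75.
Difference: $1 vs $0.75 → market A is larger by $0.25.

Market A, by $0.25.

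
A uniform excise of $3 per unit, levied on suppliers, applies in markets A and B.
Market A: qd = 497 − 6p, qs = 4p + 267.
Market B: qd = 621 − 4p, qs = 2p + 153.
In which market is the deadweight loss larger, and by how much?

Market A: pre-tax p* = $23, q* = 359; post-tax q = 351.8; deadweight loss = $10.8.
Market B: pre-tax p* = $78, q* = 309; post-tax q = 305; deadweight loss = $6.
Difference: $10.8 vs $6 → market A is larger by $4.8.

Market A, by $4.8.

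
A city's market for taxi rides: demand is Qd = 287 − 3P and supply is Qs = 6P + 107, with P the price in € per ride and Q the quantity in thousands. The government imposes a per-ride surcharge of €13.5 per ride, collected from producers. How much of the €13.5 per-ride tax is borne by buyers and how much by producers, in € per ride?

Before the tax: set 287 − 3P = 6P + 107 → P* = €20, Q* = 227.
With the tax collected from producers, supply shifts: Qs = 6(P − 13.5) + 107.
New equilibrium: buyers pay €29, producers receive €15.5, Q = 200. (Wedge: Pb − Ps = 13.5.)
Burden on buyers: €9; on producers: €4.5. (They sum to €13.5.)

Buyers bear €9 per ride; producers bear €4.5 per ride.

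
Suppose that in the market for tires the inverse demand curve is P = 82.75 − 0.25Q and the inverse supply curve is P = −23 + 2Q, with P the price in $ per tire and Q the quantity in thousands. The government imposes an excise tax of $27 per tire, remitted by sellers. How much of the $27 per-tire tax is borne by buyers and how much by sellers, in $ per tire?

Rewrite in direct form: Qd = 331 − 4P and Qs = 0.5P + 11.5.
Without the tax, 331 − 4P = 0.5P + 11.5 gives 4.5P = 319.5, so P* = $71 and Q* = 47.
With the tax collected from sellers, supply shifts: Qs = 0.5(P − 27) + 11.5.
Solving gives Q = 35 with buyers paying $74 and sellers receiving $47 (the $27 wedge).
Burden on buyers: $3; on sellers: $24. (They sum to $27.)

Buyers bear $3 per tire; sellers bear $24 per tire.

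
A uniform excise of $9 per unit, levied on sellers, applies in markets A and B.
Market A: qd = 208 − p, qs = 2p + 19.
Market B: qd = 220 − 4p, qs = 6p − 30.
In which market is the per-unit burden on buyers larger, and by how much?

Market A: pre-tax p* = $63, q* = 145; post-tax q = 139; per-unit burden on buyers = $6.
Market B: pre-tax p* = $25, q* = 120; post-tax q = 98.4; per-unit burden on buyers = $5.4.
Difference: $6 vs $5.4 → market A is larger by $0.6.

Market A, by $0.6.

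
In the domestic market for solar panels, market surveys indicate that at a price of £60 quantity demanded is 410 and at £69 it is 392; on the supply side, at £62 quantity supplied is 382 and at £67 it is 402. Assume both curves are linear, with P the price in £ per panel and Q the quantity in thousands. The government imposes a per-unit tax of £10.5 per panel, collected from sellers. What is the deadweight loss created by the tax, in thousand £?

Demand slope: (392 − 410)/(69 − 60) = -2, so Qd = 530 − 2P.
Supply slope: (402 − 382)/(67 − 62) = 4, so Qs = 4P + 134.
Before the tax: set 530 − 2P = 4P + 134 → P* = £66, Q* = 398.
With the tax collected from sellers, supply shifts: Qs = 4(P − 10.5) + 134.
Solving gives Q = 384 with buyers paying £73 and sellers receiving £62.5 (the £10.5 wedge).
Quantity falls by |ΔQ| = |398 − 384| = 14.
DWL = ½ · t · |ΔQ| = ½ · 10.5 · 14 = £73.5.

Deadweight loss = £73.5 thousand.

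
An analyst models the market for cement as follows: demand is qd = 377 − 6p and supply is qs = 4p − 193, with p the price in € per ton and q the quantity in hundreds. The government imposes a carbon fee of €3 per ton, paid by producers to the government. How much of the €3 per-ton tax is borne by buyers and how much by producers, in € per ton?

Without the tax, 377 − 6p = 4p − 193 gives 10p = 570, so p* = €57 and q* = 35.
With the tax collected from producers, supply shifts: qs = 4(p − 3) − 193.
New equilibrium: buyers pay €58.2, producers receive €55.2, q = 27.8. (Wedge: pb − ps = 3.)
Burden on buyers: €1.2; on producers: €1.8. (They sum to €3.)
The less price-elastic side of the market bears the larger share of a per-unit tax.

Buyers bear €1.2 per ton; producers bear €1.8 per ton.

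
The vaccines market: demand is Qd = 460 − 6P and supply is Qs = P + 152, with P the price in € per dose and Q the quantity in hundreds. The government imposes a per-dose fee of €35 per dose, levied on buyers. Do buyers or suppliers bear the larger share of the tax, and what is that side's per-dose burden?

Suppliers bear the larger share: €30 per dose.

Without the tax, 460 − 6P = P + 152 gives 7P = 308, so P* = €44 and Q* = 196.
With the tax collected from buyers, demand (in seller-price terms) shifts: Qd = 460 − 6(P + 35).
New equilibrium: buyers pay €49, suppliers receive €14, Q = 166. (Wedge: Pb − Ps = 35.)
Per-dose burden: buyers €5, suppliers €30.
Suppliers take the larger share because supply is less price-elastic here (demand slope 6 vs supply slope 1).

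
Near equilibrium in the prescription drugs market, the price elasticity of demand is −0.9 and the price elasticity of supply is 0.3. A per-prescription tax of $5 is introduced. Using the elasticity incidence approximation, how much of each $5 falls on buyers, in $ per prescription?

Buyers bear ≈ $1.25 per prescription.

Incidence ratio: buyers' share ≈ εs / (εs + |εd|) = 0.3 / (0.3 + 0.9) = 0.25.
So buyers bear ≈ 0.25 × $5 = $1.25; producers bear $3.75.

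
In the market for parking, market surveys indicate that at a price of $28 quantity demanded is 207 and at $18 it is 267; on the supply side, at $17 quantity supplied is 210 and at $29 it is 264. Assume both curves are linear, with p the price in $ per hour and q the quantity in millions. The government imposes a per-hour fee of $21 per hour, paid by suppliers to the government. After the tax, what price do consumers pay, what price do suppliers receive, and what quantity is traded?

Demand slope: (267 − 207)/(18 − 28) = -6, so qd = 375 − 6p.
Supply slope: (264 − 210)/(29 − 17) = 4.5, so qs = 4.5p + 133.5.
Before the tax: set 375 − 6p = 4.5p + 133.5 → p* = $23, q* = 237.
With the tax collected from suppliers, supply shifts: qs = 4.5(p − 21) + 133.5.
New equilibrium: consumers pay $32, suppliers receive $11, q = 183. (Wedge: pb − ps = 21.)
The less price-elastic side of the market bears the larger share of a per-unit tax.

Consumers pay $32; suppliers receive $11; quantity = 183.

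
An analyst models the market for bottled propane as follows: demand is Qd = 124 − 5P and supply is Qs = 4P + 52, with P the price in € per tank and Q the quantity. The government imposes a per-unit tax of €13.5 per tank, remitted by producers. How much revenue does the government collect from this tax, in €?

Tax revenue = €729.

Before the tax: set 124 − 5P = 4P + 52 → P* = €8, Q* = 84.
With the tax collected from producers, supply shifts: Qs = 4(P − 13.5) + 52.
Solving gives Q = 54 with buyers paying €14 and producers receiving €0.5 (the €13.5 wedge).
Revenue = t · Q = 13.5 · 54 = €729.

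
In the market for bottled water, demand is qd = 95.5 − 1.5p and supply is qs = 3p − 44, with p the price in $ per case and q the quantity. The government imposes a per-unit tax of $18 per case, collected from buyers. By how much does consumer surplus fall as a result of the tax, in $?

Before the tax: set 95.5 − 1.5p = 3p − 44 → p* = $31, q* = 49.
With the tax collected from buyers, demand (in seller-price terms) shifts: qd = 95.5 − 1.5(p + 18).
Solving gives q = 31 with buyers paying $43 and sellers receiving $25 (the $18 wedge).
ΔCS is the trapezoid between Q = 31 and Q = 49 of height $12: ½ · (49 + 31) · 12 = $480.

Consumer surplus falls by $480.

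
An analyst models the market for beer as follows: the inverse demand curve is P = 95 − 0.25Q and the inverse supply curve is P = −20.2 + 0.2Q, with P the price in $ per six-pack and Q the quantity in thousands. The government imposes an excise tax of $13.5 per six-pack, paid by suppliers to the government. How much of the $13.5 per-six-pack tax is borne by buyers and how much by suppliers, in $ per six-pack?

Buyers bear $7.5 per six-pack; suppliers bear $6 per six-pack.

Inverting to Q(P) form: Qd = 380 − 4P; Qs = 5P + 101.
Before the tax: set 380 − 4P = 5P + 101 → P* = $31, Q* = 256.
With the tax collected from suppliers, supply shifts: Qs = 5(P − 13.5) + 101.
New equilibrium: buyers pay $38.5, suppliers receive $25, Q = 226. (Wedge: Pb − Ps = 13.5.)
Burden on buyers: $7.5; on suppliers: $6. (They sum to $13.5.)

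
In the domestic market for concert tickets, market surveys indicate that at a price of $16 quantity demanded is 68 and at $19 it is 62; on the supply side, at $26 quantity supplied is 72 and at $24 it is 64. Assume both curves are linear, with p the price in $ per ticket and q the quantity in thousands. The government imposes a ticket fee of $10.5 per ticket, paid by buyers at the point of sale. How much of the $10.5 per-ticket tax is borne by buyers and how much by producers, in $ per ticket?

Demand slope: (62 − 68)/(19 − 16) = -2, so qd = 100 − 2p.
Supply slope: (64 − 72)/(24 − 26) = 4, so qs = 4p − 32.
Without the tax, 100 − 2p = 4p − 32 gives 6p = 132, so p* = $22 and q* = 56.
With the tax collected from buyers, demand (in seller-price terms) shifts: qd = 100 − 2(p + 10.5).
Solving gives q = 42 with buyers paying $29 and producers receiving $18.5 (the $10.5 wedge).
Burden on buyers: $7; on producers: $3.5. (They sum to $10.5.)
The less price-elastic side of the market bears the larger share of a per-unit tax.

Buyers bear $7 per ticket; producers bear $3.5 per ticket.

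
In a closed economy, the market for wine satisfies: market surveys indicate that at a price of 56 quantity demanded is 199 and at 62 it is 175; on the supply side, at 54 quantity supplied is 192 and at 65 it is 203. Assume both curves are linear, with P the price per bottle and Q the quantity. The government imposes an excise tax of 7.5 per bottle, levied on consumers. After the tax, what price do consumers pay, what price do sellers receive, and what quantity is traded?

Consumers pay 58.5; sellers receive 51; quantity = 189.

Demand slope: (175 − 199)/(62 − 56) = -4, so Qd = 423 − 4P.
Supply slope: (203 − 192)/(65 − 54) = 1, so Qs = P + 138.
Without the tax, 423 − 4P = P + 138 gives 5P = 285, so P* = 57 and Q* = 195.
With the tax collected from consumers, demand (in seller-price terms) shifts: Qd = 423 − 4(P + 7.5).
New equilibrium: consumers pay 58.5, sellers receive 51, Q = 189. (Wedge: Pb − Ps = 7.5.)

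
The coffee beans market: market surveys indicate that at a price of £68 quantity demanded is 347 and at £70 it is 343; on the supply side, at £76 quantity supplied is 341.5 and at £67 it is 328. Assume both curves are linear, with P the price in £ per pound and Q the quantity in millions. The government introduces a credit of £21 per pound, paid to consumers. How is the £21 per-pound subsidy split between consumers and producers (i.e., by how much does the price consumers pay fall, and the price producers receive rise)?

Demand slope: (343 − 347)/(70 − 68) = -2, so Qd = 483 − 2P.
Supply slope: (328 − 341.5)/(67 − 76) = 1.5, so Qs = 1.5P + 227.5.
Before the subsidy: set 483 − 2P = 1.5P + 227.5 → P* = £73, Q* = 337.
With a per-unit subsidy paid to consumers, each effectively pays P − 21, so demand becomes Qd = 483 − 2(P − 21).
Solving gives Q = 355 with consumers paying £64 and producers receiving £85 (the £21 wedge).
Gain to consumers: £9; to producers: £12. (They sum to £21.)

Consumers gain £9 per pound; producers gain £12 per pound.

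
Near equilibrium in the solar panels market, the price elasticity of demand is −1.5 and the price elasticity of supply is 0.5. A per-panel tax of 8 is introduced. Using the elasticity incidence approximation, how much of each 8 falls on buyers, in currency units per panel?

Incidence ratio: buyers' share ≈ εs / (εs + |εd|) = 0.5 / (0.5 + 1.5) = 0.25.
So buyers bear ≈ 0.25 × 8 = 2; producers bear 6.

Buyers bear ≈ 2 per panel.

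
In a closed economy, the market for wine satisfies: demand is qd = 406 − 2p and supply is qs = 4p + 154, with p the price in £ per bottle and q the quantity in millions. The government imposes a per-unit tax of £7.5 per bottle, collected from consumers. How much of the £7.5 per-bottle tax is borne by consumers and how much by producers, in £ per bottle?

Consumers bear £5 per bottle; producers bear £2.5 per bottle.

Before the tax: set 406 − 2p = 4p + 154 → p* = £42, q* = 322.
With the tax collected from consumers, demand (in seller-price terms) shifts: qd = 406 − 2(p + 7.5).
Solving gives q = 312 with consumers paying £47 and producers receiving £39.5 (the £7.5 wedge).
Burden on consumers: £5; on producers: £2.5. (They sum to £7.5.)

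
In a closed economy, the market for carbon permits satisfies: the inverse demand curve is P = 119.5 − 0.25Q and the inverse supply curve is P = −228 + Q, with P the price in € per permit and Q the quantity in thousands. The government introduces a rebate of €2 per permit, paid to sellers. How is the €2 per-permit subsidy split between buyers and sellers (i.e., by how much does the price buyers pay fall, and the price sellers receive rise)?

Buyers gain €0.4 per permit; sellers gain €1.6 per permit.

Inverting to Q(P) form: Qd = 478 − 4P; Qs = P + 228.
Before the subsidy: set 478 − 4P = P + 228 → P* = €50, Q* = 278.
With a per-unit subsidy paid to sellers, each receives P + 2 per unit sold, so supply becomes Qs = (P + 2) + 228.
Solving gives Q = 279.6 with buyers paying €49.6 and sellers receiving €51.6 (the €2 wedge).
Gain to buyers: €0.4; to sellers: €1.6. (They sum to €2.)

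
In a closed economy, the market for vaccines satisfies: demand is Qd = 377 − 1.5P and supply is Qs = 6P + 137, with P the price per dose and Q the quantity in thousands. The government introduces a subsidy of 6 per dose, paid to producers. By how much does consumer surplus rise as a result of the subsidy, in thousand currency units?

Consumer surplus rises by 1596.48 thousand.

Before the subsidy: set 377 − 1.5P = 6P + 137 → P* = 32, Q* = 329.
With a per-unit subsidy paid to producers, each receives P + 6 per unit sold, so supply becomes Qs = 6(P + 6) + 137.
New equilibrium: buyers pay 27.2, producers receive 33.2, Q = 336.2. (Wedge: Pb − Ps = −6.)
ΔCS is the trapezoid between Q = 336.2 and Q = 329 of height 4.8: ½ · (329 + 336.2) · 4.8 = 1596.48.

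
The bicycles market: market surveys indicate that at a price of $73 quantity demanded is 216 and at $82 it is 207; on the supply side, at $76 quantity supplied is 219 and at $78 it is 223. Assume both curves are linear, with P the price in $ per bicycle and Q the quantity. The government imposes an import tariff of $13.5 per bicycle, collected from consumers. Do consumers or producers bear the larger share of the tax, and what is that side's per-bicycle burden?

Consumers bear the larger share: $9 per bicycle.

Demand slope: (207 − 216)/(82 − 73) = -1, so Qd = 289 − P.
Supply slope: (223 − 219)/(78 − 76) = 2, so Qs = 2P + 67.
Without the tax, 289 − P = 2P + 67 gives 3P = 222, so P* = $74 and Q* = 215.
With the tax collected from consumers, demand (in seller-price terms) shifts: Qd = 289 − (P + 13.5).
Solving gives Q = 206 with consumers paying $83 and producers receiving $69.5 (the $13.5 wedge).
Per-bicycle burden: consumers $9, producers $4.5.
Consumers take the larger share because demand is less price-elastic here (demand slope 1 vs supply slope 2).
The less price-elastic side of the market bears the larger share of a per-unit tax.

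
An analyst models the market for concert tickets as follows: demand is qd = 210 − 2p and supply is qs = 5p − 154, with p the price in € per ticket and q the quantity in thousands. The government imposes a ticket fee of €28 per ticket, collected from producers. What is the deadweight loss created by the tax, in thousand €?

Deadweight loss = €560 thousand.

Before the tax: set 210 − 2p = 5p − 154 → p* = €52, q* = 106.
With the tax collected from producers, supply shifts: qs = 5(p − 28) − 154.
Solving gives q = 66 with consumers paying €72 and producers receiving €44 (the €28 wedge).
Quantity falls by |ΔQ| = |106 − 66| = 40.
DWL = ½ · t · |ΔQ| = ½ · 28 · 40 = €560.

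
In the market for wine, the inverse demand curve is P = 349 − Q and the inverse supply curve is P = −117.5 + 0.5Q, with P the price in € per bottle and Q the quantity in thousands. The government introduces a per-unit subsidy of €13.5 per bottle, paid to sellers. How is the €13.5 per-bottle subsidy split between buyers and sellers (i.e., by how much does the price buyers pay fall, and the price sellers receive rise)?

Inverting to Q(P) form: Qd = 349 − P; Qs = 2P + 235.
Without the subsidy, 349 − P = 2P + 235 gives 3P = 114, so P* = €38 and Q* = 311.
With a per-unit subsidy paid to sellers, each receives P + 13.5 per unit sold, so supply becomes Qs = 2(P + 13.5) + 235.
New equilibrium: buyers pay €29, sellers receive €42.5, Q = 320. (Wedge: Pb − Ps = −13.5.)
Gain to buyers: €9; to sellers: €4.5. (They sum to €13.5.)

Buyers gain €9 per bottle; sellers gain €4.5 per bottle.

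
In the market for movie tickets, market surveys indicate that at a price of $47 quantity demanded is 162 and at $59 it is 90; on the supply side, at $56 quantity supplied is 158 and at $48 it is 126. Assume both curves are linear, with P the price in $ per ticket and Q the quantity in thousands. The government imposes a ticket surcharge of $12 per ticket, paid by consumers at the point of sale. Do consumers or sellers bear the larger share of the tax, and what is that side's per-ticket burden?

Sellers bear the larger share: $7.2 per ticket.

Demand slope: (90 − 162)/(59 − 47) = -6, so Qd = 444 − 6P.
Supply slope: (126 − 158)/(48 − 56) = 4, so Qs = 4P − 66.
Before the tax: set 444 − 6P = 4P − 66 → P* = $51, Q* = 138.
With the tax collected from consumers, demand (in seller-price terms) shifts: Qd = 444 − 6(P + 12).
Solving gives Q = 109.2 with consumers paying $55.8 and sellers receiving $43.8 (the $12 wedge).
Per-ticket burden: consumers $4.8, sellers $7.2.
Sellers take the larger share because supply is less price-elastic here (demand slope 6 vs supply slope 4).
The less price-elastic side of the market bears the larger share of a per-unit tax.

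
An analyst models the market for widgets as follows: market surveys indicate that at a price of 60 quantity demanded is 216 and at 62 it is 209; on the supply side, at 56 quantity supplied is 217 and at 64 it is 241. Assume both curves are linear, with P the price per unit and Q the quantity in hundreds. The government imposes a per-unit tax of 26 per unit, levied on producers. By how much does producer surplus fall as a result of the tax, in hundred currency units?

Producer surplus falls by 2828 hundred.

Demand slope: (209 − 216)/(62 − 60) = -3.5, so Qd = 426 − 3.5P.
Supply slope: (241 − 217)/(64 − 56) = 3, so Qs = 3P + 49.
Without the tax, 426 − 3.5P = 3P + 49 gives 6.5P = 377, so P* = 58 and Q* = 223.
With the tax collected from producers, supply shifts: Qs = 3(P − 26) + 49.
New equilibrium: buyers pay 70, producers receive 44, Q = 181. (Wedge: Pb − Ps = 26.)
ΔPS is the trapezoid between Q = 181 and Q = 223 of height 14: ½ · (223 + 181) · 14 = 2828.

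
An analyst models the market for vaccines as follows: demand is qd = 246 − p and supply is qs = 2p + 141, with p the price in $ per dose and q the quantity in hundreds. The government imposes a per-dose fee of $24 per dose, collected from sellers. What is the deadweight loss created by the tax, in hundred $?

Deadweight loss = $192 hundred.

Before the tax: set 246 − p = 2p + 141 → p* = $35, q* = 211.
With the tax collected from sellers, supply shifts: qs = 2(p − 24) + 141.
Solving gives q = 195 with consumers paying $51 and sellers receiving $27 (the $24 wedge).
Quantity falls by |ΔQ| = |211 − 195| = 16.
DWL = ½ · t · |ΔQ| = ½ · 24 · 16 = $192.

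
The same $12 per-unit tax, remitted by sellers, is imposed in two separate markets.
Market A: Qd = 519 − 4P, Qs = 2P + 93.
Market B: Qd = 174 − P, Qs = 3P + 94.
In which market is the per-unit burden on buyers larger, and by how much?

Market A: pre-tax P* = $71, Q* = 235; post-tax Q = 219; per-unit burden on buyers = $4.
Market B: pre-tax P* = $20, Q* = 154; post-tax Q = 145; per-unit burden on buyers = $9.
Difference: $4 vs $9 → market B is larger by $5.

Market B, by $5.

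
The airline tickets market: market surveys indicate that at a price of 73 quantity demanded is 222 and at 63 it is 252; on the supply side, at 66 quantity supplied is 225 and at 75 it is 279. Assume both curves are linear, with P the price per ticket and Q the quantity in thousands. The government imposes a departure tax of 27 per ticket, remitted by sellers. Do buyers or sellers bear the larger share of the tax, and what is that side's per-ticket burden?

Demand slope: (252 − 222)/(63 − 73) = -3, so Qd = 441 − 3P.
Supply slope: (279 − 225)/(75 − 66) = 6, so Qs = 6P − 171.
Before the tax: set 441 − 3P = 6P − 171 → P* = 68, Q* = 237.
With the tax collected from sellers, supply shifts: Qs = 6(P − 27) − 171.
New equilibrium: buyers pay 86, sellers receive 59, Q = 183. (Wedge: Pb − Ps = 27.)
Per-ticket burden: buyers 18, sellers 9.
Buyers take the larger share because demand is less price-elastic here (demand slope 3 vs supply slope 6).

Buyers bear the larger share: 18 per ticket.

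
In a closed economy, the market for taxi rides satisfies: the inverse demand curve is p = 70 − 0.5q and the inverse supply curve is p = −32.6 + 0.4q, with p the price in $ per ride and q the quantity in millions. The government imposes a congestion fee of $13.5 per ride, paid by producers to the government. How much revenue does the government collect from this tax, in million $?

Tax revenue = $1336.5 million.

Rewrite in direct form: qd = 140 − 2p and qs = 2.5p + 81.5.
Before the tax: set 140 − 2p = 2.5p + 81.5 → p* = $13, q* = 114.
With the tax collected from producers, supply shifts: qs = 2.5(p − 13.5) + 81.5.
Solving gives q = 99 with consumers paying $20.5 and producers receiving $7 (the $13.5 wedge).
Revenue = t · Q = 13.5 · 99 = $1336.5.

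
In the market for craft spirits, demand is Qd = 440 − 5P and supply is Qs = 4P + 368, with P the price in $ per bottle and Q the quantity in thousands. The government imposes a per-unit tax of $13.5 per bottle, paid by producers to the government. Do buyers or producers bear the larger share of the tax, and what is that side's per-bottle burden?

Without the tax, 440 − 5P = 4P + 368 gives 9P = 72, so P* = $8 and Q* = 400.
With the tax collected from producers, supply shifts: Qs = 4(P − 13.5) + 368.
New equilibrium: buyers pay $14, producers receive $0.5, Q = 370. (Wedge: Pb − Ps = 13.5.)
Per-bottle burden: buyers $6, producers $7.5.
Producers take the larger share because supply is less price-elastic here (demand slope 5 vs supply slope 4).
The less price-elastic side of the market bears the larger share of a per-unit tax.

Producers bear the larger share: $7.5 per bottle.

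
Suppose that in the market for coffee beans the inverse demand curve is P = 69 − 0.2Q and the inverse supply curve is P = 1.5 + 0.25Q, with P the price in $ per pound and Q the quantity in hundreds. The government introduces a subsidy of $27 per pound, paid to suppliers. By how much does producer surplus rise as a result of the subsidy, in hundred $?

Inverting to Q(P) form: Qd = 345 − 5P; Qs = 4P − 6.
Without the subsidy, 345 − 5P = 4P − 6 gives 9P = 351, so P* = $39 and Q* = 150.
With a per-unit subsidy paid to suppliers, each receives P + 27 per unit sold, so supply becomes Qs = 4(P + 27) − 6.
New equilibrium: buyers pay $27, suppliers receive $54, Q = 210. (Wedge: Pb − Ps = −27.)
ΔPS is the trapezoid between Q = 210 and Q = 150 of height $15: ½ · (150 + 210) · 15 = $2700.

Producer surplus rises by $2700 hundred.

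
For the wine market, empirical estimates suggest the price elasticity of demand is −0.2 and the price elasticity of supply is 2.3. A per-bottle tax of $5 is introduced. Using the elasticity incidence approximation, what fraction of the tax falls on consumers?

Incidence ratio: consumers' share ≈ εs / (εs + |εd|) = 2.3 / (2.3 + 0.2) = 0.92.
Supply is the more elastic side, so consumers bear the larger share.

Consumers' share ≈ 0.92.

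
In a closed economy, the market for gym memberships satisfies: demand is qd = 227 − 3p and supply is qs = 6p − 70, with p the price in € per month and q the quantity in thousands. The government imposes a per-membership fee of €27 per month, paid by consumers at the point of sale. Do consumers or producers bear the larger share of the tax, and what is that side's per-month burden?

Consumers bear the larger share: €18 per month.

Before the tax: set 227 − 3p = 6p − 70 → p* = €33, q* = 128.
With the tax collected from consumers, demand (in seller-price terms) shifts: qd = 227 − 3(p + 27).
New equilibrium: consumers pay €51, producers receive €24, q = 74. (Wedge: pb − ps = 27.)
Per-month burden: consumers €18, producers €9.
Consumers take the larger share because demand is less price-elastic here (demand slope 3 vs supply slope 6).
The less price-elastic side of the market bears the larger share of a per-unit tax.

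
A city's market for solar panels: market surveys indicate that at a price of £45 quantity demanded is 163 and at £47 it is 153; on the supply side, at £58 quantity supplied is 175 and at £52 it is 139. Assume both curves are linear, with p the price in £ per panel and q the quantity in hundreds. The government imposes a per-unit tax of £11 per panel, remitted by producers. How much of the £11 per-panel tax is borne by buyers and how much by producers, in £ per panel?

Buyers bear £6 per panel; producers bear £5 per panel.

Demand slope: (153 − 163)/(47 − 45) = -5, so qd = 388 − 5p.
Supply slope: (139 − 175)/(52 − 58) = 6, so qs = 6p − 173.
Without the tax, 388 − 5p = 6p − 173 gives 11p = 561, so p* = £51 and q* = 133.
With the tax collected from producers, supply shifts: qs = 6(p − 11) − 173.
Solving gives q = 103 with buyers paying £57 and producers receiving £46 (the £11 wedge).
Burden on buyers: £6; on producers: £5. (They sum to £11.)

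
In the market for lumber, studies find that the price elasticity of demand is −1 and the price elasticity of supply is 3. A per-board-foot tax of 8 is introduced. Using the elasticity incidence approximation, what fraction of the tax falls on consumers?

Consumers' share ≈ 0.75.

Incidence ratio: consumers' share ≈ εs / (εs + |εd|) = 3 / (3 + 1) = 0.75.
Supply is the more elastic side, so consumers bear the larger share.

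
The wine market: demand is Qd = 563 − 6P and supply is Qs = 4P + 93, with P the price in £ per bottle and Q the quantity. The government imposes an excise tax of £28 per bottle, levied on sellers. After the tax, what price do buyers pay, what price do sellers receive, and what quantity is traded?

Buyers pay £58.2; sellers receive £30.2; quantity = 213.8.

Before the tax: set 563 − 6P = 4P + 93 → P* = £47, Q* = 281.
With the tax collected from sellers, supply shifts: Qs = 4(P − 28) + 93.
New equilibrium: buyers pay £58.2, sellers receive £30.2, Q = 213.8. (Wedge: Pb − Ps = 28.)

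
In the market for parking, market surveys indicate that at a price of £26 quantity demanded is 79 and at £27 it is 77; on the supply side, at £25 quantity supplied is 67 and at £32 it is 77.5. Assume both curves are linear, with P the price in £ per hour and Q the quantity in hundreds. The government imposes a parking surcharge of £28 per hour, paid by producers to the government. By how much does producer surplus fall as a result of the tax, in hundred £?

Demand slope: (77 − 79)/(27 − 26) = -2, so Qd = 131 − 2P.
Supply slope: (77.5 − 67)/(32 − 25) = 1.5, so Qs = 1.5P + 29.5.
Without the tax, 131 − 2P = 1.5P + 29.5 gives 3.5P = 101.5, so P* = £29 and Q* = 73.
With the tax collected from producers, supply shifts: Qs = 1.5(P − 28) + 29.5.
New equilibrium: consumers pay £41, producers receive £13, Q = 49. (Wedge: Pb − Ps = 28.)
ΔPS is the trapezoid between Q = 49 and Q = 73 of height £16: ½ · (73 + 49) · 16 = £976.

Producer surplus falls by £976 hundred.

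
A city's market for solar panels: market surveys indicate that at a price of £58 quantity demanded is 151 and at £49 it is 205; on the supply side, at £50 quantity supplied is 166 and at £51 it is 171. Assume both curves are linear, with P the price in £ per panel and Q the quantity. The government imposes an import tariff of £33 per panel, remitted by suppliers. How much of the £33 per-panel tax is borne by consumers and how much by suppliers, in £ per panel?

Consumers bear £15 per panel; suppliers bear £18 per panel.

Demand slope: (205 − 151)/(49 − 58) = -6, so Qd = 499 − 6P.
Supply slope: (171 − 166)/(51 − 50) = 5, so Qs = 5P − 84.
Before the tax: set 499 − 6P = 5P − 84 → P* = £53, Q* = 181.
With the tax collected from suppliers, supply shifts: Qs = 5(P − 33) − 84.
New equilibrium: consumers pay £68, suppliers receive £35, Q = 91. (Wedge: Pb − Ps = 33.)
Burden on consumers: £15; on suppliers: £18. (They sum to £33.)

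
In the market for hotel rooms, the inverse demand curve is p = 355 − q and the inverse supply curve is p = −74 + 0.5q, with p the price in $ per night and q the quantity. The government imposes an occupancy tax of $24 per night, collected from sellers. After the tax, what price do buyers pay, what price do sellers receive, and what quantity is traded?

Buyers pay $85; sellers receive $61; quantity = 270.

Rewrite in direct form: qd = 355 − p and qs = 2p + 148.
Without the tax, 355 − p = 2p + 148 gives 3p = 207, so p* = $69 and q* = 286.
With the tax collected from sellers, supply shifts: qs = 2(p − 24) + 148.
New equilibrium: buyers pay $85, sellers receive $61, q = 270. (Wedge: pb − ps = 24.)
The less price-elastic side of the market bears the larger share of a per-unit tax.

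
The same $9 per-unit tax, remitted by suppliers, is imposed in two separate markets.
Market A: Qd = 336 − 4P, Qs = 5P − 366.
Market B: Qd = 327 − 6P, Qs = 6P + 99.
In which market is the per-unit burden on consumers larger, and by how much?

Market A, by $0.5.

Market A: pre-tax P* = $78, Q* = 24; post-tax Q = 4; per-unit burden on consumers = $5.
Market B: pre-tax P* = $19, Q* = 213; post-tax Q = 186; per-unit burden on consumers = $4.5.
Difference: $5 vs $4.5 → market A is larger by $0.5.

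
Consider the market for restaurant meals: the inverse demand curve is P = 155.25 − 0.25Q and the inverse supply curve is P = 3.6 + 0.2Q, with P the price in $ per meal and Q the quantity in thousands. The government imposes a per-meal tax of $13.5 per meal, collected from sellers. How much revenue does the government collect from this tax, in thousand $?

Inverting to Q(P) form: Qd = 621 − 4P; Qs = 5P − 18.
Without the tax, 621 − 4P = 5P − 18 gives 9P = 639, so P* = $71 and Q* = 337.
With the tax collected from sellers, supply shifts: Qs = 5(P − 13.5) − 18.
Solving gives Q = 307 with buyers paying $78.5 and sellers receiving $65 (the $13.5 wedge).
Revenue = t · Q = 13.5 · 307 = $4144.5.

Tax revenue = $4144.5 thousand.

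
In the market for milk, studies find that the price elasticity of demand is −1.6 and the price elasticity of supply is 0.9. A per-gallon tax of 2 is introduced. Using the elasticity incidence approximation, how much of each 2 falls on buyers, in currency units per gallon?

Buyers bear ≈ 0.72 per gallon.

Incidence ratio: buyers' share ≈ εs / (εs + |εd|) = 0.9 / (0.9 + 1.6) = 0.36.
So buyers bear ≈ 0.36 × 2 = 0.72; producers bear 1.28.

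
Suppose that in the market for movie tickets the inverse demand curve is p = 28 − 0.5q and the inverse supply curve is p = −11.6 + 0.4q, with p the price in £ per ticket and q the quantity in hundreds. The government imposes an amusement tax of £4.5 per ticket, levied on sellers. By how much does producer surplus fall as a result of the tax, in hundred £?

Producer surplus falls by £83 hundred.

Inverting to q(p) form: qd = 56 − 2p; qs = 2.5p + 29.
Before the tax: set 56 − 2p = 2.5p + 29 → p* = £6, q* = 44.
With the tax collected from sellers, supply shifts: qs = 2.5(p − 4.5) + 29.
New equilibrium: buyers pay £8.5, sellers receive £4, q = 39. (Wedge: pb − ps = 4.5.)
ΔPS is the trapezoid between Q = 39 and Q = 44 of height £2: ½ · (44 + 39) · 2 = £83.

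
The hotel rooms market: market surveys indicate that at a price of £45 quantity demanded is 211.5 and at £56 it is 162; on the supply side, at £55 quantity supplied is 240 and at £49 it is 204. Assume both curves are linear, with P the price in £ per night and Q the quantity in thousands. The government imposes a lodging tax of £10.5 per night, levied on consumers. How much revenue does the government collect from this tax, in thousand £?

Tax revenue = £1795.5 thousand.

Demand slope: (162 − 211.5)/(56 − 45) = -4.5, so Qd = 414 − 4.5P.
Supply slope: (204 − 240)/(49 − 55) = 6, so Qs = 6P − 90.
Without the tax, 414 − 4.5P = 6P − 90 gives 10.5P = 504, so P* = £48 and Q* = 198.
With the tax collected from consumers, demand (in seller-price terms) shifts: Qd = 414 − 4.5(P + 10.5).
New equilibrium: consumers pay £54, producers receive £43.5, Q = 171. (Wedge: Pb − Ps = 10.5.)
Revenue = t · Q = 10.5 · 171 = £1795.5.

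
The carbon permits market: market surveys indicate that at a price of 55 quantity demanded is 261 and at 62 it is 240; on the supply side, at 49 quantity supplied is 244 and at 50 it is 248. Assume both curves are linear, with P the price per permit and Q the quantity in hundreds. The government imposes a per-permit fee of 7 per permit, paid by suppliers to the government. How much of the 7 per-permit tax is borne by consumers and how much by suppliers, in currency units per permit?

Consumers bear 4 per permit; suppliers bear 3 per permit.

Demand slope: (240 − 261)/(62 − 55) = -3, so Qd = 426 − 3P.
Supply slope: (248 − 244)/(50 − 49) = 4, so Qs = 4P + 48.
Before the tax: set 426 − 3P = 4P + 48 → P* = 54, Q* = 264.
With the tax collected from suppliers, supply shifts: Qs = 4(P − 7) + 48.
New equilibrium: consumers pay 58, suppliers receive 51, Q = 252. (Wedge: Pb − Ps = 7.)
Burden on consumers: 4; on suppliers: 3. (They sum to 7.)
The less price-elastic side of the market bears the larger share of a per-unit tax.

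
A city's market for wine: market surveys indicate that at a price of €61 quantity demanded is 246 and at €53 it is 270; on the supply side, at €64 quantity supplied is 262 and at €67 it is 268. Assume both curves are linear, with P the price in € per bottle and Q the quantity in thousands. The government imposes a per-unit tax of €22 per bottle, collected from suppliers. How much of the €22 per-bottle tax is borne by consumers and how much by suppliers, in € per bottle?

Consumers bear €8.8 per bottle; suppliers bear €13.2 per bottle.

Demand slope: (270 − 246)/(53 − 61) = -3, so Qd = 429 − 3P.
Supply slope: (268 − 262)/(67 − 64) = 2, so Qs = 2P + 134.
Before the tax: set 429 − 3P = 2P + 134 → P* = €59, Q* = 252.
With the tax collected from suppliers, supply shifts: Qs = 2(P − 22) + 134.
New equilibrium: consumers pay €67.8, suppliers receive €45.8, Q = 225.6. (Wedge: Pb − Ps = 22.)
Burden on consumers: €8.8; on suppliers: €13.2. (They sum to €22.)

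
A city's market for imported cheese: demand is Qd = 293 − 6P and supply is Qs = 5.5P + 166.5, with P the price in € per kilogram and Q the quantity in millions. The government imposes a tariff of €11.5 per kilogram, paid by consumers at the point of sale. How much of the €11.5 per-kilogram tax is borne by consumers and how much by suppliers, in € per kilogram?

Consumers bear €5.5 per kilogram; suppliers bear €6 per kilogram.

Without the tax, 293 − 6P = 5.5P + 166.5 gives 11.5P = 126.5, so P* = €11 and Q* = 227.
With the tax collected from consumers, demand (in seller-price terms) shifts: Qd = 293 − 6(P + 11.5).
New equilibrium: consumers pay €16.5, suppliers receive €5, Q = 194. (Wedge: Pb − Ps = 11.5.)
Burden on consumers: €5.5; on suppliers: €6. (They sum to €11.5.)
The less price-elastic side of the market bears the larger share of a per-unit tax.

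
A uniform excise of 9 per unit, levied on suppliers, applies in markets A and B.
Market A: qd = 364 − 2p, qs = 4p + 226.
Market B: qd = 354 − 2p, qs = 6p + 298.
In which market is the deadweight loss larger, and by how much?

Market A: pre-tax p* = 23, q* = 318; post-tax q = 306; deadweight loss = 54.
Market B: pre-tax p* = 7, q* = 340; post-tax q = 326.5; deadweight loss = 60.75.
Difference: 54 vs 60.75 → market B is larger by 6.75.

Market B, by 6.75.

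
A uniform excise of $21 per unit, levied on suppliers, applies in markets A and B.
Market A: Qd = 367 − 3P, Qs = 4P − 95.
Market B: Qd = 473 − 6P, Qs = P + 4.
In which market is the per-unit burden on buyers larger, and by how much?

Market A: pre-tax P* = $66, Q* = 169; post-tax Q = 133; per-unit burden on buyers = $12.
Market B: pre-tax P* = $67, Q* = 71; post-tax Q = 53; per-unit burden on buyers = $3.
Difference: $12 vs $3 → market A is larger by $9.

Market A, by $9.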